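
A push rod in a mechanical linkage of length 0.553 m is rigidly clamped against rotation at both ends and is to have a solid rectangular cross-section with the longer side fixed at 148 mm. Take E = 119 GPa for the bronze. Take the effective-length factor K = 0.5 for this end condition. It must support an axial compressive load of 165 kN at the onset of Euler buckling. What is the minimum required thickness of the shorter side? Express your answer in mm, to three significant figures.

b ≈ 9.55 mm

L_e = K·L = 0.5 × 0.553 = 0.2765 m
Required I = P_cr·L_e²/(π²E) = 1.650×10^5 × 0.2765² / (π² × 1.19×10^11) = 1.074×10^-8 m⁴
I_req = 1.074×10^4 mm⁴
Rectangle, weak axis: I_min = h·b³/12 with h = 148 mm fixed  ⇒  b = (12I/h)^(1/3) = 9.55 mm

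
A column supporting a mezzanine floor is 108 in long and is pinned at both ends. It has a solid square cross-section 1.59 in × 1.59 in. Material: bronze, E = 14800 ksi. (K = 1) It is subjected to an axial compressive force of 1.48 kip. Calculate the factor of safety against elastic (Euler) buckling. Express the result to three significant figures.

I = a⁴/12 = 1.59⁴/12 = 0.5326 in⁴
Effective length L_e = K·L = 1 × 108 = 108.0 in
P_cr = π²EI / L_e² = π² × 14800×10³ × 0.5326 / 108.0² = 6.670×10^3 lb
Factor of safety n = P_cr / P = 6.6699 / 1.48 = 4.51

n ≈ 4.51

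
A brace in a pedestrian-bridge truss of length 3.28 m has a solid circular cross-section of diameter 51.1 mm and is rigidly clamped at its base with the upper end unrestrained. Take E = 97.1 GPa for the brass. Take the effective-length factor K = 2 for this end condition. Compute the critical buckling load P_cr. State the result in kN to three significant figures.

P_cr ≈ 7.45 kN

I = πd⁴/64 = π×51.1⁴/64 = 3.347×10^5 mm⁴
I = 3.347×10^5 mm⁴ = 3.347×10^-7 m⁴
Effective length L_e = K·L = 2 × 3.28 = 6.560 m
P_cr = π²EI / L_e² = π² × 97.1×10⁹ × 3.347×10^-7 / 6.560² = 7.454×10^3 N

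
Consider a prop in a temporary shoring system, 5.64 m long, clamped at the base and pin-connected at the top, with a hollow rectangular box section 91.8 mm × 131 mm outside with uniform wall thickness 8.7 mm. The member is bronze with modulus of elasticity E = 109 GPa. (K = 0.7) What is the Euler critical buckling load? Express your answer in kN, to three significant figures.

P_cr ≈ 314 kN

Inner dimensions: h_i = 131 − 2×8.7 = 113.6 mm, b_i = 91.8 − 2×8.7 = 74.40 mm
Weak-axis I_min = (h_o·b_o³ − h_i·b_i³)/12 with b_o = 91.8, b_i = 74.40 mm (shorter outer/inner sides).
I_min = (131×91.8³ − 113.6×74.40³)/12 = 4.547×10^6 mm⁴
I = 4.547×10^6 mm⁴ = 4.547×10^-6 m⁴
Effective length L_e = K·L = 0.7 × 5.64 = 3.948 m
P_cr = π²EI / L_e² = π² × 109×10⁹ × 4.547×10^-6 / 3.948² = 3.138×10^5 N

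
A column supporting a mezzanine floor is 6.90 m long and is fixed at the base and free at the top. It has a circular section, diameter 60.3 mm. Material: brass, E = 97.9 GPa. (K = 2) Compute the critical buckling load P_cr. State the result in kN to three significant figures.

P_cr ≈ 3.29 kN

I = πd⁴/64 = π×60.3⁴/64 = 6.490×10^5 mm⁴
I = 6.490×10^5 mm⁴ = 6.490×10^-7 m⁴
Effective length L_e = K·L = 2 × 6.90 = 13.80 m
P_cr = π²EI / L_e² = π² × 97.9×10⁹ × 6.490×10^-7 / 13.80² = 3.293×10^3 N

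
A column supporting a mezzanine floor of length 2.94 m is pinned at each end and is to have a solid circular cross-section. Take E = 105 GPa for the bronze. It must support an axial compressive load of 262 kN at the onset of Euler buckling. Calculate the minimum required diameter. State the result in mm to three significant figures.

d ≈ 81.7 mm

L_e = K·L = 1 × 2.94 = 2.940 m
Required I = P_cr·L_e²/(π²E) = 2.620×10^5 × 2.940² / (π² × 1.05×10^11) = 2.185×10^-6 m⁴
I_req = 2.185×10^6 mm⁴
Solid circle: I = πd⁴/64  ⇒  d = (64I/π)^(1/4) = (64×2.185×10^6/π)^(1/4) = 81.7 mm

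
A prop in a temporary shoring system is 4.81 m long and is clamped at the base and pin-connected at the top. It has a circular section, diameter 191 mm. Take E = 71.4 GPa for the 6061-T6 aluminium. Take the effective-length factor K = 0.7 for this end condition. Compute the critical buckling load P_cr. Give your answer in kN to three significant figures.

I = πd⁴/64 = π×191⁴/64 = 6.533×10^7 mm⁴
I = 6.533×10^7 mm⁴ = 6.533×10^-5 m⁴
Effective length L_e = K·L = 0.7 × 4.81 = 3.367 m
P_cr = π²EI / L_e² = π² × 71.4×10⁹ × 6.533×10^-5 / 3.367² = 4.061×10^6 N

P_cr ≈ 4060 kN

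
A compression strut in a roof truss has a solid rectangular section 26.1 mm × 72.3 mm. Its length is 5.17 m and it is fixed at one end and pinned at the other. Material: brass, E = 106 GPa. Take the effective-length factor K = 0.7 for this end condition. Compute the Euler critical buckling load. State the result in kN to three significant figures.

P_cr ≈ 8.56 kN

Buckling occurs about the weak axis: I_min = h·b³/12 with b = 26.1 mm (the shorter side).
I_min = 72.3×26.1³/12 = 1.071×10^5 mm⁴
I = 1.071×10^5 mm⁴ = 1.071×10^-7 m⁴
Effective length L_e = K·L = 0.7 × 5.17 = 3.619 m
P_cr = π²EI / L_e² = π² × 106×10⁹ × 1.071×10^-7 / 3.619² = 8.557×10^3 N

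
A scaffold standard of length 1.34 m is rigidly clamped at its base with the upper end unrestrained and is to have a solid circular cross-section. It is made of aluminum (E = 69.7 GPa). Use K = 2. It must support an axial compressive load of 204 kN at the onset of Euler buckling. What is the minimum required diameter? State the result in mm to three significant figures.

L_e = K·L = 2 × 1.34 = 2.680 m
Required I = P_cr·L_e²/(π²E) = 2.040×10^5 × 2.680² / (π² × 6.97×10^10) = 2.130×10^-6 m⁴
I_req = 2.130×10^6 mm⁴
Solid circle: I = πd⁴/64  ⇒  d = (64I/π)^(1/4) = (64×2.130×10^6/π)^(1/4) = 81.2 mm

d ≈ 81.2 mm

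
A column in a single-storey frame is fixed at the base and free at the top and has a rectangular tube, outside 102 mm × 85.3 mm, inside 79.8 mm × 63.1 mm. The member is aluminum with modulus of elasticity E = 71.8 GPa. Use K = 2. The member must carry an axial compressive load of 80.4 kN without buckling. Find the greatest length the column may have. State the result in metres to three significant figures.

L_max ≈ 2.82 m

Weak-axis I_min = (h_o·b_o³ − h_i·b_i³)/12 with b_o = 85.3, b_i = 63.10 mm (shorter outer/inner sides).
I_min = (102×85.3³ − 79.80×63.10³)/12 = 3.605×10^6 mm⁴
I = 3.605×10^-6 m⁴
At the buckling limit P_cr = P = 8.040×10^4 N
From P_cr = π²EI/(K·L)²:  L = (1/K)·√(π²EI/P_cr) = (1/2)·√(π²×7.18×10^10×3.605×10^-6/8.040×10^4)
L = 2.82 m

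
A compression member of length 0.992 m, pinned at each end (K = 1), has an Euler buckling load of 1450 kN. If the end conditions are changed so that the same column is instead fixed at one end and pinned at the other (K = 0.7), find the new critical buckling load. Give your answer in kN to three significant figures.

P_cr ∝ 1/K², so P_cr,new = P_cr,old × (K_old/K_new)² = 1450 × (1/0.7)²
= 1450 × 2.041 = 2960 kN

P_cr ≈ 2960 kN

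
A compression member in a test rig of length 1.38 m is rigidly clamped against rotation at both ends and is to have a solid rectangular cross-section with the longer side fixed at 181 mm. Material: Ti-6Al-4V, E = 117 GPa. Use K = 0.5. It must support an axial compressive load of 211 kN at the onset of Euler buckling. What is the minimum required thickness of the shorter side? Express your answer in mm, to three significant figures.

b ≈ 17.9 mm

L_e = K·L = 0.5 × 1.38 = 0.6900 m
Required I = P_cr·L_e²/(π²E) = 2.110×10^5 × 0.6900² / (π² × 1.17×10^11) = 8.700×10^-8 m⁴
I_req = 8.700×10^4 mm⁴
Rectangle, weak axis: I_min = h·b³/12 with h = 181 mm fixed  ⇒  b = (12I/h)^(1/3) = 17.9 mm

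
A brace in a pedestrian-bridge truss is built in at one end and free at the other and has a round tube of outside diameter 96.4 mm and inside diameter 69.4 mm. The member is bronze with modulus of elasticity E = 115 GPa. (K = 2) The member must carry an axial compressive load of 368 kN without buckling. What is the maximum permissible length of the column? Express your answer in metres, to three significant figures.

d_o = 96.4 mm, d_i = 69.4 mm
I = π(d_o⁴ − d_i⁴)/64 = π(96.4⁴ − 69.40⁴)/64 = 3.100×10^6 mm⁴
I = 3.100×10^-6 m⁴
At the buckling limit P_cr = P = 3.680×10^5 N
From P_cr = π²EI/(K·L)²:  L = (1/K)·√(π²EI/P_cr) = (1/2)·√(π²×1.15×10^11×3.100×10^-6/3.680×10^5)
L = 1.55 m

L_max ≈ 1.55 m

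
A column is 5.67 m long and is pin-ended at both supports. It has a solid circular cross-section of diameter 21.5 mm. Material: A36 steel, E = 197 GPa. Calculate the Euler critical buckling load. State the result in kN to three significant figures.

I = πd⁴/64 = π×21.5⁴/64 = 1.049×10^4 mm⁴
I = 1.049×10^4 mm⁴ = 1.049×10^-8 m⁴
Effective length L_e = K·L = 1 × 5.67 = 5.670 m
P_cr = π²EI / L_e² = π² × 197×10⁹ × 1.049×10^-8 / 5.670² = 634.3 N

P_cr ≈ 0.634 kN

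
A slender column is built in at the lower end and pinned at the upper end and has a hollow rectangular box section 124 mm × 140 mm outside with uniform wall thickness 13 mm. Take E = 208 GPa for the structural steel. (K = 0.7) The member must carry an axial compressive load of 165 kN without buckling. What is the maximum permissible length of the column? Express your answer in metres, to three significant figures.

Inner dimensions: h_i = 140 − 2×13 = 114.0 mm, b_i = 124 − 2×13 = 98.00 mm
Weak-axis I_min = (h_o·b_o³ − h_i·b_i³)/12 with b_o = 124, b_i = 98.00 mm (shorter outer/inner sides).
I_min = (140×124³ − 114.0×98.00³)/12 = 1.330×10^7 mm⁴
I = 1.330×10^-5 m⁴
At the buckling limit P_cr = P = 1.650×10^5 N
From P_cr = π²EI/(K·L)²:  L = (1/K)·√(π²EI/P_cr) = (1/0.7)·√(π²×2.08×10^11×1.330×10^-5/1.650×10^5)
L = 18.4 m

L_max ≈ 18.4 m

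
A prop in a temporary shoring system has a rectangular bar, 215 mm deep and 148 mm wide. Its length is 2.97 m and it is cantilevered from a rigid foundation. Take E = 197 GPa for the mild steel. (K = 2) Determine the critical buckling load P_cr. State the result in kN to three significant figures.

Buckling occurs about the weak axis: I_min = h·b³/12 with b = 148 mm (the shorter side).
I_min = 215×148³/12 = 5.808×10^7 mm⁴
I = 5.808×10^7 mm⁴ = 5.808×10^-5 m⁴
Effective length L_e = K·L = 2 × 2.97 = 5.940 m
P_cr = π²EI / L_e² = π² × 197×10⁹ × 5.808×10^-5 / 5.940² = 3.201×10^6 N

P_cr ≈ 3200 kN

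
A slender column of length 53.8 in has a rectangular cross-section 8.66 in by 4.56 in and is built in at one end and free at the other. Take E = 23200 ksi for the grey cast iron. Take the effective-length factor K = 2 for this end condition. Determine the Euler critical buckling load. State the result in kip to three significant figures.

Buckling occurs about the weak axis: I_min = h·b³/12 with b = 4.56 in (the shorter side).
I_min = 8.66×4.56³/12 = 68.43 in⁴
Effective length L_e = K·L = 2 × 53.8 = 107.6 in
P_cr = π²EI / L_e² = π² × 23200×10³ × 68.43 / 107.6² = 1.353×10^6 lb

P_cr ≈ 1350 kip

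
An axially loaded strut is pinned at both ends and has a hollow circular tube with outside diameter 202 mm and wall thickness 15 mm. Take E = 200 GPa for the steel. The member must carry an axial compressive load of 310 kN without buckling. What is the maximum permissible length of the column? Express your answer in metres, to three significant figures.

Inner diameter d_i = 202 − 2×15 = 172.0 mm
I = π(d_o⁴ − d_i⁴)/64 = π(202⁴ − 172.0⁴)/64 = 3.877×10^7 mm⁴
I = 3.877×10^-5 m⁴
At the buckling limit P_cr = P = 3.100×10^5 N
From P_cr = π²EI/(K·L)²:  L = (1/K)·√(π²EI/P_cr) = (1/1)·√(π²×2.00×10^11×3.877×10^-5/3.100×10^5)
L = 15.7 m

L_max ≈ 15.7 m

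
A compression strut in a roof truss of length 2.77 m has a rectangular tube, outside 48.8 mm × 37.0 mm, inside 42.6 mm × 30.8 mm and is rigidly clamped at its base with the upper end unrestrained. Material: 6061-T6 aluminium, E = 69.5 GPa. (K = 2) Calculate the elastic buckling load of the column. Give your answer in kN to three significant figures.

Weak-axis I_min = (h_o·b_o³ − h_i·b_i³)/12 with b_o = 37.0, b_i = 30.80 mm (shorter outer/inner sides).
I_min = (48.8×37.0³ − 42.60×30.80³)/12 = 1.023×10^5 mm⁴
I = 1.023×10^5 mm⁴ = 1.023×10^-7 m⁴
Effective length L_e = K·L = 2 × 2.77 = 5.540 m
P_cr = π²EI / L_e² = π² × 69.5×10⁹ × 1.023×10^-7 / 5.540² = 2.286×10^3 N

P_cr ≈ 2.29 kN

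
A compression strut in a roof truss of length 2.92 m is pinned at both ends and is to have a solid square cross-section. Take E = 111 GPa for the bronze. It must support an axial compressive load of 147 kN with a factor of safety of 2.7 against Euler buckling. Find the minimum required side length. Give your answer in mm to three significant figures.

Required P_cr = n·P = 2.7 × 147 = 396.9 kN
L_e = K·L = 1 × 2.92 = 2.920 m
Required I = P_cr·L_e²/(π²E) = 3.969×10^5 × 2.920² / (π² × 1.11×10^11) = 3.089×10^-6 m⁴
I_req = 3.089×10^6 mm⁴
Solid square: I = a⁴/12  ⇒  a = (12I)^(1/4) = (12×3.089×10^6)^(1/4) = 78.0 mm

a ≈ 78.0 mm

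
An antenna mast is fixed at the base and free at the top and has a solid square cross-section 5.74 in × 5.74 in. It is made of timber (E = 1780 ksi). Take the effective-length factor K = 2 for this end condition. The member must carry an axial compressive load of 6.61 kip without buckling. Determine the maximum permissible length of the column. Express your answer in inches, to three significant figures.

L_max ≈ 245 in

I = a⁴/12 = 5.74⁴/12 = 90.46 in⁴
At the buckling limit P_cr = P = 6.610×10^3 lb
From P_cr = π²EI/(K·L)²:  L = (1/K)·√(π²EI/P_cr) = (1/2)·√(π²×1.78×10^6×90.46/6.610×10^3)
L = 245 in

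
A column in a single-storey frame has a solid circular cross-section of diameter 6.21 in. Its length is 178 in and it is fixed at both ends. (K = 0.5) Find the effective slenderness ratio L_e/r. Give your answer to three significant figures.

λ ≈ 57.3

For a solid circle r = d/4 = 6.21/4 = 1.552 in
L_e = K·L = 0.5 × 178 = 89.00 in
λ = L_e / r_min = 89.000 / 1.552 = 57.3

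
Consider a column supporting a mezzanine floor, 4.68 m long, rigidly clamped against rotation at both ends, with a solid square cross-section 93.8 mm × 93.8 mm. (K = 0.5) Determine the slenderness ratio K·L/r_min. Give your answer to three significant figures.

For a square r = a/√12 = 93.8/√12 = 27.08 mm
L_e = K·L = 0.5 × 4.68 m = 2.340 m = 2340.0 mm
λ = L_e / r_min = 2340.0 / 27.08 = 86.4

λ ≈ 86.4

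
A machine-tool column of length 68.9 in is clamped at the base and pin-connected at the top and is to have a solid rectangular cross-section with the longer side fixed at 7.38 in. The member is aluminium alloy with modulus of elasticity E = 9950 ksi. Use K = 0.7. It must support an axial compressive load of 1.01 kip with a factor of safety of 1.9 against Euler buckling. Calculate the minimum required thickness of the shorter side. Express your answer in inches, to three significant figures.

Required P_cr = n·P = 1.9 × 1.01 = 1.919 kip
L_e = K·L = 0.7 × 68.9 = 48.23 in
Required I = P_cr·L_e²/(π²E) = 1.919×10^3 × 48.23² / (π² × 9.95×10^6) = 4.546×10^-2 in⁴
Rectangle, weak axis: I_min = h·b³/12 with h = 7.38 in fixed  ⇒  b = (12I/h)^(1/3) = 0.420 in

b ≈ 0.420 in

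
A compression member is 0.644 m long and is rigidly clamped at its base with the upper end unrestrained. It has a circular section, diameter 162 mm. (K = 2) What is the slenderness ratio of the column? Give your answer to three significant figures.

I = πd⁴/64 = π×162⁴/64 = 3.381×10^7 mm⁴
A = 2.061×10^4 mm²;  r_min = √(I/A) = √(3.381×10^7/2.061×10^4) = 40.50 mm
L_e = K·L = 2 × 0.644 m = 1.288 m = 1288.0 mm
λ = L_e / r_min = 1288.0 / 40.50 = 31.8

λ ≈ 31.8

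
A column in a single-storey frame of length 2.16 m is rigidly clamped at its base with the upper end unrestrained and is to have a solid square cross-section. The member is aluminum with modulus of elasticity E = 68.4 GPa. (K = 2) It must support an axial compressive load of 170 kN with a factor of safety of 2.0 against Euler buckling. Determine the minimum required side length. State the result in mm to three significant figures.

Required P_cr = n·P = 2.0 × 170 = 340.0 kN
L_e = K·L = 2 × 2.16 = 4.320 m
Required I = P_cr·L_e²/(π²E) = 3.400×10^5 × 4.320² / (π² × 6.84×10^10) = 9.399×10^-6 m⁴
I_req = 9.399×10^6 mm⁴
Solid square: I = a⁴/12  ⇒  a = (12I)^(1/4) = (12×9.399×10^6)^(1/4) = 103 mm

a ≈ 103 mm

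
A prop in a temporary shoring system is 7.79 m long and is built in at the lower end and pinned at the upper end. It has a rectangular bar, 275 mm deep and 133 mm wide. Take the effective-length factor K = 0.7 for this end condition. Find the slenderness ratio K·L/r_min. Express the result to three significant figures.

λ ≈ 142

For a rectangle r_min = b/√12 = 133/√12 = 38.39 mm
L_e = K·L = 0.7 × 7.79 m = 5.453 m = 5453.0 mm
λ = L_e / r_min = 5453.0 / 38.39 = 142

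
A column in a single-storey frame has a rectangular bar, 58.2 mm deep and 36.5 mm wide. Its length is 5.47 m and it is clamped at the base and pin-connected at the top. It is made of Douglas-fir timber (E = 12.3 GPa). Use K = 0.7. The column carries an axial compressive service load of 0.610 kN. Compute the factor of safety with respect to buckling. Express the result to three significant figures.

n ≈ 3.20

Buckling occurs about the weak axis: I_min = h·b³/12 with b = 36.5 mm (the shorter side).
I_min = 58.2×36.5³/12 = 2.358×10^5 mm⁴
I = 2.358×10^5 mm⁴ = 2.358×10^-7 m⁴
Effective length L_e = K·L = 0.7 × 5.47 = 3.829 m
P_cr = π²EI / L_e² = π² × 12.3×10⁹ × 2.358×10^-7 / 3.829² = 1.953×10^3 N
Factor of safety n = P_cr / P = 1.9528 / 0.610 = 3.20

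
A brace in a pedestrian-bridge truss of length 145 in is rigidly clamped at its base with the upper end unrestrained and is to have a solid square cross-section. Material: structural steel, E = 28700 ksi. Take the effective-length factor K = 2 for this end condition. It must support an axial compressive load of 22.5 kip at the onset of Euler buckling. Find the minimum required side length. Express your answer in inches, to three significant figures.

a ≈ 2.99 in

L_e = K·L = 2 × 145 = 290.0 in
Required I = P_cr·L_e²/(π²E) = 2.250×10^4 × 290.0² / (π² × 2.87×10^7) = 6.680 in⁴
Solid square: I = a⁴/12  ⇒  a = (12I)^(1/4) = (12×6.680)^(1/4) = 2.99 in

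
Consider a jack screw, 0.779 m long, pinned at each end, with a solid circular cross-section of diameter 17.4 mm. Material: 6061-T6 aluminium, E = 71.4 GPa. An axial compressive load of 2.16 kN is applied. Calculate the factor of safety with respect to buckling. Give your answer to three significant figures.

n ≈ 2.42

I = πd⁴/64 = π×17.4⁴/64 = 4.500×10^3 mm⁴
I = 4.500×10^3 mm⁴ = 4.500×10^-9 m⁴
Effective length L_e = K·L = 1 × 0.779 = 0.7790 m
P_cr = π²EI / L_e² = π² × 71.4×10⁹ × 4.500×10^-9 / 0.7790² = 5.225×10^3 N
Factor of safety n = P_cr / P = 5.2250 / 2.16 = 2.42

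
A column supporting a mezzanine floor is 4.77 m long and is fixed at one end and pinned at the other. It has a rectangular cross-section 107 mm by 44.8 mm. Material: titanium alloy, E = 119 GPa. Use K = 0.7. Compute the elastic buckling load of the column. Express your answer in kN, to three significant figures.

P_cr ≈ 84.5 kN

Buckling occurs about the weak axis: I_min = h·b³/12 with b = 44.8 mm (the shorter side).
I_min = 107×44.8³/12 = 8.017×10^5 mm⁴
I = 8.017×10^5 mm⁴ = 8.017×10^-7 m⁴
Effective length L_e = K·L = 0.7 × 4.77 = 3.339 m
P_cr = π²EI / L_e² = π² × 119×10⁹ × 8.017×10^-7 / 3.339² = 8.446×10^4 N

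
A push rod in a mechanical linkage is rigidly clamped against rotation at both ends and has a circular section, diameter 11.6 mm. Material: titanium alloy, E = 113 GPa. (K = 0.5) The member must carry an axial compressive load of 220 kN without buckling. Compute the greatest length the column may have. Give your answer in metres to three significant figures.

I = πd⁴/64 = π×11.6⁴/64 = 888.8 mm⁴
I = 8.888×10^-10 m⁴
At the buckling limit P_cr = P = 2.200×10^5 N
From P_cr = π²EI/(K·L)²:  L = (1/K)·√(π²EI/P_cr) = (1/0.5)·√(π²×1.13×10^11×8.888×10^-10/2.200×10^5)
L = 0.134 m

L_max ≈ 0.134 m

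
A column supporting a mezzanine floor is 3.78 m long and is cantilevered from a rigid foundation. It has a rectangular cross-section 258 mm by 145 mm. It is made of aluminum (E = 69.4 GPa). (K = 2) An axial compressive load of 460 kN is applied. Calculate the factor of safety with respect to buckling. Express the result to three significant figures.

Buckling occurs about the weak axis: I_min = h·b³/12 with b = 145 mm (the shorter side).
I_min = 258×145³/12 = 6.555×10^7 mm⁴
I = 6.555×10^7 mm⁴ = 6.555×10^-5 m⁴
Effective length L_e = K·L = 2 × 3.78 = 7.560 m
P_cr = π²EI / L_e² = π² × 69.4×10⁹ × 6.555×10^-5 / 7.560² = 7.855×10^5 N
Factor of safety n = P_cr / P = 785.52 / 460 = 1.71

n ≈ 1.71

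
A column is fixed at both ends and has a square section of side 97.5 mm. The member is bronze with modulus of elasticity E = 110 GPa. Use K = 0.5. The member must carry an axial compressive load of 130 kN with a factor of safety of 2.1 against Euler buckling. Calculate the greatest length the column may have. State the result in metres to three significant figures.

L_max ≈ 10.9 m

I = a⁴/12 = 97.5⁴/12 = 7.531×10^6 mm⁴
I = 7.531×10^-6 m⁴
Required critical load P_cr = n·P = 2.1 × 130 = 273.0 kN = 2.730×10^5 N
From P_cr = π²EI/(K·L)²:  L = (1/K)·√(π²EI/P_cr) = (1/0.5)·√(π²×1.10×10^11×7.531×10^-6/2.730×10^5)
L = 10.9 m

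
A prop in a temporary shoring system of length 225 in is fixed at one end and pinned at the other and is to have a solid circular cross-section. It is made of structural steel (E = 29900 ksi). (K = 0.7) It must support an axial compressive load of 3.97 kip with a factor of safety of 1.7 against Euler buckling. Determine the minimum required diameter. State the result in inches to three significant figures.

d ≈ 1.84 in

Required P_cr = n·P = 1.7 × 3.97 = 6.749 kip
L_e = K·L = 0.7 × 225 = 157.5 in
Required I = P_cr·L_e²/(π²E) = 6.749×10^3 × 157.5² / (π² × 2.99×10^7) = 0.5673 in⁴
Solid circle: I = πd⁴/64  ⇒  d = (64I/π)^(1/4) = (64×0.5673/π)^(1/4) = 1.84 in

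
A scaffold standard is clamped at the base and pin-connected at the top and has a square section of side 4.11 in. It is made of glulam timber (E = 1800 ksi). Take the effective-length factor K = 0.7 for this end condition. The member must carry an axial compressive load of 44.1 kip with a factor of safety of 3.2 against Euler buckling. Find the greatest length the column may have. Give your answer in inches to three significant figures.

I = a⁴/12 = 4.11⁴/12 = 23.78 in⁴
Required critical load P_cr = n·P = 3.2 × 44.1 = 141.1 kip = 1.411×10^5 lb
From P_cr = π²EI/(K·L)²:  L = (1/K)·√(π²EI/P_cr) = (1/0.7)·√(π²×1.80×10^6×23.78/1.411×10^5)
L = 78.2 in

L_max ≈ 78.2 in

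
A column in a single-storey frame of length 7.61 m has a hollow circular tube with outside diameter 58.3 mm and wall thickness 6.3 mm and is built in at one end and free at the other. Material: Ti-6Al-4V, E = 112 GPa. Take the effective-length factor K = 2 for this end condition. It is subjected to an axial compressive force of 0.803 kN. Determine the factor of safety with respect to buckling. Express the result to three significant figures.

n ≈ 2.10

Inner diameter d_i = 58.3 − 2×6.3 = 45.70 mm
I = π(d_o⁴ − d_i⁴)/64 = π(58.3⁴ − 45.70⁴)/64 = 3.530×10^5 mm⁴
I = 3.530×10^5 mm⁴ = 3.530×10^-7 m⁴
Effective length L_e = K·L = 2 × 7.61 = 15.22 m
P_cr = π²EI / L_e² = π² × 112×10⁹ × 3.530×10^-7 / 15.22² = 1.684×10^3 N
Factor of safety n = P_cr / P = 1.6843 / 0.803 = 2.10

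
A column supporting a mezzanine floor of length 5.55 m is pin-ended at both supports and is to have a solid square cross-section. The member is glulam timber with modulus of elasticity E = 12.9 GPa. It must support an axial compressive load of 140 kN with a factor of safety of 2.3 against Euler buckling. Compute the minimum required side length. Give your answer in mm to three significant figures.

a ≈ 175 mm

Required P_cr = n·P = 2.3 × 140 = 322.0 kN
L_e = K·L = 1 × 5.55 = 5.550 m
Required I = P_cr·L_e²/(π²E) = 3.220×10^5 × 5.550² / (π² × 1.29×10^10) = 7.790×10^-5 m⁴
I_req = 7.790×10^7 mm⁴
Solid square: I = a⁴/12  ⇒  a = (12I)^(1/4) = (12×7.790×10^7)^(1/4) = 175 mm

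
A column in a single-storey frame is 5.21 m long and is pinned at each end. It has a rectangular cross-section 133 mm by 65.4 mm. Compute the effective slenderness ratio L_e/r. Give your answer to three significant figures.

For a rectangle r_min = b/√12 = 65.4/√12 = 18.88 mm
L_e = K·L = 1 × 5.21 m = 5.210 m = 5210.0 mm
λ = L_e / r_min = 5210.0 / 18.88 = 276

λ ≈ 276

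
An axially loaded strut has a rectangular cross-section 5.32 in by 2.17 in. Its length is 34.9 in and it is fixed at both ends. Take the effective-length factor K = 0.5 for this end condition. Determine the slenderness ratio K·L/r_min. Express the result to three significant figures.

Buckling occurs about the weak axis: I_min = h·b³/12 with b = 2.17 in (the shorter side).
I_min = 5.32×2.17³/12 = 4.530 in⁴
A = 11.54 in²;  r_min = √(I/A) = √(4.530/11.54) = 0.6264 in
L_e = K·L = 0.5 × 34.9 = 17.45 in
λ = L_e / r_min = 17.450 / 0.6264 = 27.9

λ ≈ 27.9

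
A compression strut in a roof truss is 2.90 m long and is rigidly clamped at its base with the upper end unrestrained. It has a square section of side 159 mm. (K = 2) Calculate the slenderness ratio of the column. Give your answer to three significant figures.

λ ≈ 126

I = a⁴/12 = 159⁴/12 = 5.326×10^7 mm⁴
A = 2.528×10^4 mm²;  r_min = √(I/A) = √(5.326×10^7/2.528×10^4) = 45.90 mm
L_e = K·L = 2 × 2.90 m = 5.800 m = 5800.0 mm
λ = L_e / r_min = 5800.0 / 45.90 = 126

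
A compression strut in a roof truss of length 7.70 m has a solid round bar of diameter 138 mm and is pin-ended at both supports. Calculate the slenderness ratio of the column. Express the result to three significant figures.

I = πd⁴/64 = π×138⁴/64 = 1.780×10^7 mm⁴
A = 1.496×10^4 mm²;  r_min = √(I/A) = √(1.780×10^7/1.496×10^4) = 34.50 mm
L_e = K·L = 1 × 7.70 m = 7.700 m = 7700.0 mm
λ = L_e / r_min = 7700.0 / 34.50 = 223

λ ≈ 223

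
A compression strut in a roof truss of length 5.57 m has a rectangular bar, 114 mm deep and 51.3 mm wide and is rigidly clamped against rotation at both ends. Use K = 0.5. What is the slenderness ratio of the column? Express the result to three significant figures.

λ ≈ 188

For a rectangle r_min = b/√12 = 51.3/√12 = 14.81 mm
L_e = K·L = 0.5 × 5.57 m = 2.785 m = 2785.0 mm
λ = L_e / r_min = 2785.0 / 14.81 = 188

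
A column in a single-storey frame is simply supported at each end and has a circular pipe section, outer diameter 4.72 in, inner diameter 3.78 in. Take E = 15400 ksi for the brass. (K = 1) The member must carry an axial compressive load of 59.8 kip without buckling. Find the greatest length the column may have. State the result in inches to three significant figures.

L_max ≈ 191 in

d_o = 4.72 in, d_i = 3.78 in
I = π(d_o⁴ − d_i⁴)/64 = π(4.72⁴ − 3.780⁴)/64 = 14.34 in⁴
At the buckling limit P_cr = P = 5.980×10^4 lb
From P_cr = π²EI/(K·L)²:  L = (1/K)·√(π²EI/P_cr) = (1/1)·√(π²×1.54×10^7×14.34/5.980×10^4)
L = 191 in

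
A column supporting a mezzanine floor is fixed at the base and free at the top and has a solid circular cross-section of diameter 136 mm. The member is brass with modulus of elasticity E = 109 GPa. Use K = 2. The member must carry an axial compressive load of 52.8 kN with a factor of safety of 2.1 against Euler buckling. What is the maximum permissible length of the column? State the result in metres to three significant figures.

L_max ≈ 6.38 m

I = πd⁴/64 = π×136⁴/64 = 1.679×10^7 mm⁴
I = 1.679×10^-5 m⁴
Required critical load P_cr = n·P = 2.1 × 52.8 = 110.9 kN = 1.109×10^5 N
From P_cr = π²EI/(K·L)²:  L = (1/K)·√(π²EI/P_cr) = (1/2)·√(π²×1.09×10^11×1.679×10^-5/1.109×10^5)
L = 6.38 m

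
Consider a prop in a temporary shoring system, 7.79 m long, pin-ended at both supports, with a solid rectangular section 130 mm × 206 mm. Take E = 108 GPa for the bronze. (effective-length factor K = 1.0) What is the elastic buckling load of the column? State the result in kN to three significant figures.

Buckling occurs about the weak axis: I_min = h·b³/12 with b = 130 mm (the shorter side).
I_min = 206×130³/12 = 3.772×10^7 mm⁴
I = 3.772×10^7 mm⁴ = 3.772×10^-5 m⁴
Effective length L_e = K·L = 1 × 7.79 = 7.790 m
P_cr = π²EI / L_e² = π² × 108×10⁹ × 3.772×10^-5 / 7.790² = 6.625×10^5 N

P_cr ≈ 662 kN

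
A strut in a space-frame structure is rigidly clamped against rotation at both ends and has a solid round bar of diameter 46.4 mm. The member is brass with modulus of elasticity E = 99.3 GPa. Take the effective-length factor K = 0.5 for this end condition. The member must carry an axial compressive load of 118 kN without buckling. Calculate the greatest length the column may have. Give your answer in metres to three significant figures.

I = πd⁴/64 = π×46.4⁴/64 = 2.275×10^5 mm⁴
I = 2.275×10^-7 m⁴
At the buckling limit P_cr = P = 1.180×10^5 N
From P_cr = π²EI/(K·L)²:  L = (1/K)·√(π²EI/P_cr) = (1/0.5)·√(π²×9.93×10^10×2.275×10^-7/1.180×10^5)
L = 2.75 m

L_max ≈ 2.75 m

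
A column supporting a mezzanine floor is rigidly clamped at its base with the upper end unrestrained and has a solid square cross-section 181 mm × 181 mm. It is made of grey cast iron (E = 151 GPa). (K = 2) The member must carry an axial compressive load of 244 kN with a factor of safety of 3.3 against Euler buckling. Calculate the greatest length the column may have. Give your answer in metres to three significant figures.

I = a⁴/12 = 181⁴/12 = 8.944×10^7 mm⁴
I = 8.944×10^-5 m⁴
Required critical load P_cr = n·P = 3.3 × 244 = 805.2 kN = 8.052×10^5 N
From P_cr = π²EI/(K·L)²:  L = (1/K)·√(π²EI/P_cr) = (1/2)·√(π²×1.51×10^11×8.944×10^-5/8.052×10^5)
L = 6.43 m

L_max ≈ 6.43 m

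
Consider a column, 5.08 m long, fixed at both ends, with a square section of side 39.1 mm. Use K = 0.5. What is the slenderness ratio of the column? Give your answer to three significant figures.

For a square r = a/√12 = 39.1/√12 = 11.29 mm
L_e = K·L = 0.5 × 5.08 m = 2.540 m = 2540.0 mm
λ = L_e / r_min = 2540.0 / 11.29 = 225

λ ≈ 225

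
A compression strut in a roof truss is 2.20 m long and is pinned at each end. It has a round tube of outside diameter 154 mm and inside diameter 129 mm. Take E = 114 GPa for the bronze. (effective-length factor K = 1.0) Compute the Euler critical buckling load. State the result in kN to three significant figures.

d_o = 154 mm, d_i = 129 mm
I = π(d_o⁴ − d_i⁴)/64 = π(154⁴ − 129.0⁴)/64 = 1.402×10^7 mm⁴
I = 1.402×10^7 mm⁴ = 1.402×10^-5 m⁴
Effective length L_e = K·L = 1 × 2.20 = 2.200 m
P_cr = π²EI / L_e² = π² × 114×10⁹ × 1.402×10^-5 / 2.200² = 3.258×10^6 N

P_cr ≈ 3260 kN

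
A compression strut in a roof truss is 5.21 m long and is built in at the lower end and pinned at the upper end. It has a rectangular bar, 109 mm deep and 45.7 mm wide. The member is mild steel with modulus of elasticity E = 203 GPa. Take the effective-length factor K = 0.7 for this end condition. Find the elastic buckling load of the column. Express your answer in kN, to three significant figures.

P_cr ≈ 131 kN

Buckling occurs about the weak axis: I_min = h·b³/12 with b = 45.7 mm (the shorter side).
I_min = 109×45.7³/12 = 8.669×10^5 mm⁴
I = 8.669×10^5 mm⁴ = 8.669×10^-7 m⁴
Effective length L_e = K·L = 0.7 × 5.21 = 3.647 m
P_cr = π²EI / L_e² = π² × 203×10⁹ × 8.669×10^-7 / 3.647² = 1.306×10^5 N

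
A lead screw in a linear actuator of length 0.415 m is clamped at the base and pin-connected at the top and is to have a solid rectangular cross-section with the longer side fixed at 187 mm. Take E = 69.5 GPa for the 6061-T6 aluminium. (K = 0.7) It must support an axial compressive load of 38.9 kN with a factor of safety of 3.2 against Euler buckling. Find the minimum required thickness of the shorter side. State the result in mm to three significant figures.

b ≈ 9.94 mm

Required P_cr = n·P = 3.2 × 38.9 = 124.5 kN
L_e = K·L = 0.7 × 0.415 = 0.2905 m
Required I = P_cr·L_e²/(π²E) = 1.245×10^5 × 0.2905² / (π² × 6.95×10^10) = 1.531×10^-8 m⁴
I_req = 1.531×10^4 mm⁴
Rectangle, weak axis: I_min = h·b³/12 with h = 187 mm fixed  ⇒  b = (12I/h)^(1/3) = 9.94 mm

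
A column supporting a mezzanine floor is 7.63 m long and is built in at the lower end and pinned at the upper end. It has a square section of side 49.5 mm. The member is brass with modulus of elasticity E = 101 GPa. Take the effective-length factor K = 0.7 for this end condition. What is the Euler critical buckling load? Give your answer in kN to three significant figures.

I = a⁴/12 = 49.5⁴/12 = 5.003×10^5 mm⁴
I = 5.003×10^5 mm⁴ = 5.003×10^-7 m⁴
Effective length L_e = K·L = 0.7 × 7.63 = 5.341 m
P_cr = π²EI / L_e² = π² × 101×10⁹ × 5.003×10^-7 / 5.341² = 1.748×10^4 N

P_cr ≈ 17.5 kN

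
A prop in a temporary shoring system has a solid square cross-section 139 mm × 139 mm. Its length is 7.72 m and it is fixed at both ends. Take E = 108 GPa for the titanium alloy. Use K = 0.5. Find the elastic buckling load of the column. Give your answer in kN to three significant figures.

P_cr ≈ 2230 kN

I = a⁴/12 = 139⁴/12 = 3.111×10^7 mm⁴
I = 3.111×10^7 mm⁴ = 3.111×10^-5 m⁴
Effective length L_e = K·L = 0.5 × 7.72 = 3.860 m
P_cr = π²EI / L_e² = π² × 108×10⁹ × 3.111×10^-5 / 3.860² = 2.225×10^6 N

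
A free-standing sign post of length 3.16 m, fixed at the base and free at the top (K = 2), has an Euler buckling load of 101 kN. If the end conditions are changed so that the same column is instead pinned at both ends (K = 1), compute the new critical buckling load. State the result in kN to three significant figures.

P_cr ≈ 404 kN

P_cr ∝ 1/K², so P_cr,new = P_cr,old × (K_old/K_new)² = 101 × (2/1)²
= 101 × 4.000 = 404 kN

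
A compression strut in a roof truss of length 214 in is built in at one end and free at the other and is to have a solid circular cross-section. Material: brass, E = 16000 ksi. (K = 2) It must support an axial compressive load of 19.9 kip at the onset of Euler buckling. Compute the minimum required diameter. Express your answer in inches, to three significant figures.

d ≈ 4.66 in

L_e = K·L = 2 × 214 = 428.0 in
Required I = P_cr·L_e²/(π²E) = 1.990×10^4 × 428.0² / (π² × 1.60×10^7) = 23.08 in⁴
Solid circle: I = πd⁴/64  ⇒  d = (64I/π)^(1/4) = (64×23.08/π)^(1/4) = 4.66 in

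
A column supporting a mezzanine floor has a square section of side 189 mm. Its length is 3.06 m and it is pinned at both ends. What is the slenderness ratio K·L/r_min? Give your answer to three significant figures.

λ ≈ 56.1

I = a⁴/12 = 189⁴/12 = 1.063×10^8 mm⁴
A = 3.572×10^4 mm²;  r_min = √(I/A) = √(1.063×10^8/3.572×10^4) = 54.56 mm
L_e = K·L = 1 × 3.06 m = 3.060 m = 3060.0 mm
λ = L_e / r_min = 3060.0 / 54.56 = 56.1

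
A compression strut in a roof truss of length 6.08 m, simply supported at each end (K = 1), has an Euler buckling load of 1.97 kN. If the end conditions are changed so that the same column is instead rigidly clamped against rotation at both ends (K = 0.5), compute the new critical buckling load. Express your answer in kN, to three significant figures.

P_cr ∝ 1/K², so P_cr,new = P_cr,old × (K_old/K_new)² = 1.97 × (1/0.5)²
= 1.97 × 4.000 = 7.88 kN

P_cr ≈ 7.88 kN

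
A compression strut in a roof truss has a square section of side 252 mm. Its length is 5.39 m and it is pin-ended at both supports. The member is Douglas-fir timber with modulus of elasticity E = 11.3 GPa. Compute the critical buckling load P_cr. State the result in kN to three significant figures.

P_cr ≈ 1290 kN

I = a⁴/12 = 252⁴/12 = 3.361×10^8 mm⁴
I = 3.361×10^8 mm⁴ = 3.361×10^-4 m⁴
Effective length L_e = K·L = 1 × 5.39 = 5.390 m
P_cr = π²EI / L_e² = π² × 11.3×10⁹ × 3.361×10^-4 / 5.390² = 1.290×10^6 N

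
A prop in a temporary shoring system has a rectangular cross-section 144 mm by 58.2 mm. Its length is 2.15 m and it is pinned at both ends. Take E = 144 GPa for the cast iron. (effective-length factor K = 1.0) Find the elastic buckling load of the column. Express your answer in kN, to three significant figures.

Buckling occurs about the weak axis: I_min = h·b³/12 with b = 58.2 mm (the shorter side).
I_min = 144×58.2³/12 = 2.366×10^6 mm⁴
I = 2.366×10^6 mm⁴ = 2.366×10^-6 m⁴
Effective length L_e = K·L = 1 × 2.15 = 2.150 m
P_cr = π²EI / L_e² = π² × 144×10⁹ × 2.366×10^-6 / 2.150² = 7.273×10^5 N

P_cr ≈ 727 kN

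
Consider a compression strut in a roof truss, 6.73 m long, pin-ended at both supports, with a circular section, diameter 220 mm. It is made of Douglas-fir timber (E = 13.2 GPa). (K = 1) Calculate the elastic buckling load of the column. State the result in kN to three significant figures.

P_cr ≈ 331 kN

I = πd⁴/64 = π×220⁴/64 = 1.150×10^8 mm⁴
I = 1.150×10^8 mm⁴ = 1.150×10^-4 m⁴
Effective length L_e = K·L = 1 × 6.73 = 6.730 m
P_cr = π²EI / L_e² = π² × 13.2×10⁹ × 1.150×10^-4 / 6.730² = 3.308×10^5 N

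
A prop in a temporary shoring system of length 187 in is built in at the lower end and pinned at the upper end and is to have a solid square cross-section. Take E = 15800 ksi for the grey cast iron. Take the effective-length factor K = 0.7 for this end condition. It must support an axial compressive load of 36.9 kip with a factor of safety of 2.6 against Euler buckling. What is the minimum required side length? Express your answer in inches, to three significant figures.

a ≈ 3.35 in

Required P_cr = n·P = 2.6 × 36.9 = 95.94 kip
L_e = K·L = 0.7 × 187 = 130.9 in
Required I = P_cr·L_e²/(π²E) = 9.594×10^4 × 130.9² / (π² × 1.58×10^7) = 10.54 in⁴
Solid square: I = a⁴/12  ⇒  a = (12I)^(1/4) = (12×10.54)^(1/4) = 3.35 in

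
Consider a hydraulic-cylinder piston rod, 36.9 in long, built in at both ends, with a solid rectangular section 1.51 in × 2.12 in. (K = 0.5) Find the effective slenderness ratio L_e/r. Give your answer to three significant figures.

For a rectangle r_min = b/√12 = 1.51/√12 = 0.4359 in
L_e = K·L = 0.5 × 36.9 = 18.45 in
λ = L_e / r_min = 18.450 / 0.4359 = 42.3

λ ≈ 42.3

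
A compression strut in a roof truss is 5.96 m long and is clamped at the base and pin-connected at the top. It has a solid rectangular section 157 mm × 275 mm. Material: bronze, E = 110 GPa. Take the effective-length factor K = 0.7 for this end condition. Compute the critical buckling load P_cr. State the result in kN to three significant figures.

P_cr ≈ 5530 kN

Buckling occurs about the weak axis: I_min = h·b³/12 with b = 157 mm (the shorter side).
I_min = 275×157³/12 = 8.869×10^7 mm⁴
I = 8.869×10^7 mm⁴ = 8.869×10^-5 m⁴
Effective length L_e = K·L = 0.7 × 5.96 = 4.172 m
P_cr = π²EI / L_e² = π² × 110×10⁹ × 8.869×10^-5 / 4.172² = 5.532×10^6 N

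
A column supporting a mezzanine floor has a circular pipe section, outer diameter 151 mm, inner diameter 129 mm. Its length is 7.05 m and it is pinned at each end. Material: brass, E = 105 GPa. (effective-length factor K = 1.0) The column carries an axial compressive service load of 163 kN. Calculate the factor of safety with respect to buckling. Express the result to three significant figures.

d_o = 151 mm, d_i = 129 mm
I = π(d_o⁴ − d_i⁴)/64 = π(151⁴ − 129.0⁴)/64 = 1.193×10^7 mm⁴
I = 1.193×10^7 mm⁴ = 1.193×10^-5 m⁴
Effective length L_e = K·L = 1 × 7.05 = 7.050 m
P_cr = π²EI / L_e² = π² × 105×10⁹ × 1.193×10^-5 / 7.050² = 2.487×10^5 N
Factor of safety n = P_cr / P = 248.67 / 163 = 1.53

n ≈ 1.53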